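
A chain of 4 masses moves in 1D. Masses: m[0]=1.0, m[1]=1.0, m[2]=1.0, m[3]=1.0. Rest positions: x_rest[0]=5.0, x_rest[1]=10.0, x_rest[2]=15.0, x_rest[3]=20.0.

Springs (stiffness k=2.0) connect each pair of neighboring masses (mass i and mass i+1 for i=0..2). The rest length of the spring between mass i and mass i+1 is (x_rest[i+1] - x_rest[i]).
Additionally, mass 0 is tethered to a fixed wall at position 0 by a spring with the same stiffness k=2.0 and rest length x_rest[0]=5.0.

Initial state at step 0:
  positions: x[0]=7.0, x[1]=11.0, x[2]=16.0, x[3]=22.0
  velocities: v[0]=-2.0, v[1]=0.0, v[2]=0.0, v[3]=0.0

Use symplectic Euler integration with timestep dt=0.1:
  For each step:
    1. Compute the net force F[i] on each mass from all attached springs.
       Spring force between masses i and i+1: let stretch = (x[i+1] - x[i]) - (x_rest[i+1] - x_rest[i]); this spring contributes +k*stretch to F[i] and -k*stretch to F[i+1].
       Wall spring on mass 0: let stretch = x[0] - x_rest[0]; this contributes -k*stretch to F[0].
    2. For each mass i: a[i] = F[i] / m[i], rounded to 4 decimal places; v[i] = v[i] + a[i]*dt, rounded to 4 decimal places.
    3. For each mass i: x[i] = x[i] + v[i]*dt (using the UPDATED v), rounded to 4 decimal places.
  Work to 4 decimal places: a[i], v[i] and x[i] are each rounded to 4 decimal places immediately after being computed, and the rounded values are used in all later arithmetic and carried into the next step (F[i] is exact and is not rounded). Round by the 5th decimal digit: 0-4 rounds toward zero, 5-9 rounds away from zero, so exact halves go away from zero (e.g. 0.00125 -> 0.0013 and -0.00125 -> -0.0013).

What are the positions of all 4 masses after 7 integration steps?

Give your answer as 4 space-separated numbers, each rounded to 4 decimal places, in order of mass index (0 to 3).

Step 0: x=[7.0000 11.0000 16.0000 22.0000] v=[-2.0000 0.0000 0.0000 0.0000]
Step 1: x=[6.7400 11.0200 16.0200 21.9800] v=[-2.6000 0.2000 0.2000 -0.2000]
Step 2: x=[6.4308 11.0544 16.0592 21.9408] v=[-3.0920 0.3440 0.3920 -0.3920]
Step 3: x=[6.0855 11.0964 16.1159 21.8840] v=[-3.4534 0.4202 0.5674 -0.5683]
Step 4: x=[5.7187 11.1386 16.1876 21.8118] v=[-3.6683 0.4219 0.7171 -0.7219]
Step 5: x=[5.3459 11.1734 16.2708 21.7271] v=[-3.7281 0.3477 0.8321 -0.8467]
Step 6: x=[4.9827 11.1936 16.3612 21.6333] v=[-3.6318 0.2017 0.9039 -0.9380]
Step 7: x=[4.6441 11.1929 16.4537 21.5341] v=[-3.3862 -0.0070 0.9248 -0.9924]

Answer: 4.6441 11.1929 16.4537 21.5341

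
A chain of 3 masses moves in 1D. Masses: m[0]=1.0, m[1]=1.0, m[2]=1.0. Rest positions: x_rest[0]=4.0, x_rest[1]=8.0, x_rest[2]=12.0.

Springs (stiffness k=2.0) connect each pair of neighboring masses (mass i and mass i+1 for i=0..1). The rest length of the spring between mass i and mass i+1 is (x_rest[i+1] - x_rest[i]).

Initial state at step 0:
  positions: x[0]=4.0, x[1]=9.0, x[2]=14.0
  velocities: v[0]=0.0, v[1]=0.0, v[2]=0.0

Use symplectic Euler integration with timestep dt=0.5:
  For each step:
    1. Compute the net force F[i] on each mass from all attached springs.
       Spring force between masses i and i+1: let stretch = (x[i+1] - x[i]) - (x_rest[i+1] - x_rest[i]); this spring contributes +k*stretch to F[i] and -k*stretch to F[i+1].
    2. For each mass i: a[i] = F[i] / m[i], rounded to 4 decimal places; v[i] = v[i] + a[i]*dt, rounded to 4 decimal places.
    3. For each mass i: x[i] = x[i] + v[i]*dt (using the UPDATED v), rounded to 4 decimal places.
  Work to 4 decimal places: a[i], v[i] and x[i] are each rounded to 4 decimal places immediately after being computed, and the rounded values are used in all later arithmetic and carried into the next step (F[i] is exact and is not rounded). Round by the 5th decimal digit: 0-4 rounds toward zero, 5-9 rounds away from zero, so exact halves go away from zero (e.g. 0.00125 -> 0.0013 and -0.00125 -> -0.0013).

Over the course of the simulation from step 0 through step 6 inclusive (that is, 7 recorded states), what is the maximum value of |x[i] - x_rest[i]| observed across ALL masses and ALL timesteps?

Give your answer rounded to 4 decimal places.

Step 0: x=[4.0000 9.0000 14.0000] v=[0.0000 0.0000 0.0000]
Step 1: x=[4.5000 9.0000 13.5000] v=[1.0000 0.0000 -1.0000]
Step 2: x=[5.2500 9.0000 12.7500] v=[1.5000 0.0000 -1.5000]
Step 3: x=[5.8750 9.0000 12.1250] v=[1.2500 0.0000 -1.2500]
Step 4: x=[6.0625 9.0000 11.9375] v=[0.3750 0.0000 -0.3750]
Step 5: x=[5.7188 9.0000 12.2813] v=[-0.6875 0.0000 0.6875]
Step 6: x=[5.0157 9.0001 12.9844] v=[-1.4063 0.0001 1.4062]
Max displacement = 2.0625

Answer: 2.0625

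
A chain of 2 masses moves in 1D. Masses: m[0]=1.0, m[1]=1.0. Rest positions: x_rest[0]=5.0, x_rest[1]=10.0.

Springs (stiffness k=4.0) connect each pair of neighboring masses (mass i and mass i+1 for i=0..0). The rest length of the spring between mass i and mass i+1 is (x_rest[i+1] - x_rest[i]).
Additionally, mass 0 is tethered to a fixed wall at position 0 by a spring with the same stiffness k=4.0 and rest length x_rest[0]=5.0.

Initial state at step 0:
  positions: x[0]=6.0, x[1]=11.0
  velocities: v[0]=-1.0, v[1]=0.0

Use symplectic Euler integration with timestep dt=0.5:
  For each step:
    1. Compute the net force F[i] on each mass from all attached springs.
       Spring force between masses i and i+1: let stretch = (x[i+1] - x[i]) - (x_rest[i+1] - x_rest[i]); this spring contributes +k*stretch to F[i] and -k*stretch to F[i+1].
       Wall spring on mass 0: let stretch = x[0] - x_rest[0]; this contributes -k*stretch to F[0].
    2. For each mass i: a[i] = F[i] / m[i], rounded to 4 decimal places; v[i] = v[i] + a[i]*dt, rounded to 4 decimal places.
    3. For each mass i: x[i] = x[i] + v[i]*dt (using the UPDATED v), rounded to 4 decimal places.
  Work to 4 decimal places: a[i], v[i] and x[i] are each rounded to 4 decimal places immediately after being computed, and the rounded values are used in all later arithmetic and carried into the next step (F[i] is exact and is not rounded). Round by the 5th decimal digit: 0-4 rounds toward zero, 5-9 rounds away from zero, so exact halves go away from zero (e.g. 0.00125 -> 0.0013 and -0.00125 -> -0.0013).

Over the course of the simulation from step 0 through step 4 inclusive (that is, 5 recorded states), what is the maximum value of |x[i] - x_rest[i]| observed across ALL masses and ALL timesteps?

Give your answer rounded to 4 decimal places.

Step 0: x=[6.0000 11.0000] v=[-1.0000 0.0000]
Step 1: x=[4.5000 11.0000] v=[-3.0000 0.0000]
Step 2: x=[5.0000 9.5000] v=[1.0000 -3.0000]
Step 3: x=[5.0000 8.5000] v=[0.0000 -2.0000]
Step 4: x=[3.5000 9.0000] v=[-3.0000 1.0000]
Max displacement = 1.5000

Answer: 1.5000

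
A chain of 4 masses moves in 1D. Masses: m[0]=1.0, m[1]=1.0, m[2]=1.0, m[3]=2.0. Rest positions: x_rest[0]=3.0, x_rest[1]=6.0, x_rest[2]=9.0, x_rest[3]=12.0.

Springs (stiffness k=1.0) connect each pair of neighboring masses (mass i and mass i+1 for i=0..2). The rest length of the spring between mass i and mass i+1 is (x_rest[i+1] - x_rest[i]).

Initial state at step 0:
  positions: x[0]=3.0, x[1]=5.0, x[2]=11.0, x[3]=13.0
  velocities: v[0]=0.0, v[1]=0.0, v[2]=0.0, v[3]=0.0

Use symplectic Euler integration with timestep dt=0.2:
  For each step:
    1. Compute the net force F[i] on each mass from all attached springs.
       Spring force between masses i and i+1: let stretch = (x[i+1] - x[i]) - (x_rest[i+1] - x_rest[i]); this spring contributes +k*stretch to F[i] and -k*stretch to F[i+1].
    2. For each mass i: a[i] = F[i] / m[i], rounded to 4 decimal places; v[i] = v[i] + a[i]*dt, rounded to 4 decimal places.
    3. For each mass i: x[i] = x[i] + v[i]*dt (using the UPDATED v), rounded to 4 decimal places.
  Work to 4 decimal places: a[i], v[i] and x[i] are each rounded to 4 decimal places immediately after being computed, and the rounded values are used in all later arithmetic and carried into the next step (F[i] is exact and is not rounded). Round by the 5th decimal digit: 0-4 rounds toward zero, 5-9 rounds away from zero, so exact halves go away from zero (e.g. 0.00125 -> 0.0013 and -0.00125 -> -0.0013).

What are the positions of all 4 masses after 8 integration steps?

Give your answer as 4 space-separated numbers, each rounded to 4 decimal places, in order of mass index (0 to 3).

Answer: 2.7797 7.5076 8.4042 13.1541

Derivation:
Step 0: x=[3.0000 5.0000 11.0000 13.0000] v=[0.0000 0.0000 0.0000 0.0000]
Step 1: x=[2.9600 5.1600 10.8400 13.0200] v=[-0.2000 0.8000 -0.8000 0.1000]
Step 2: x=[2.8880 5.4592 10.5400 13.0564] v=[-0.3600 1.4960 -1.5000 0.1820]
Step 3: x=[2.7988 5.8588 10.1374 13.1025] v=[-0.4458 1.9979 -2.0129 0.2304]
Step 4: x=[2.7120 6.3071 9.6823 13.1493] v=[-0.4338 2.2416 -2.2756 0.2339]
Step 5: x=[2.6490 6.7466 9.2309 13.1867] v=[-0.3148 2.1976 -2.2572 0.1872]
Step 6: x=[2.6299 7.1216 8.8383 13.2050] v=[-0.0953 1.8749 -1.9629 0.0916]
Step 7: x=[2.6705 7.3856 8.5517 13.1960] v=[0.2030 1.3199 -1.4329 -0.0451]
Step 8: x=[2.7797 7.5076 8.4042 13.1541] v=[0.5460 0.6101 -0.7373 -0.2095]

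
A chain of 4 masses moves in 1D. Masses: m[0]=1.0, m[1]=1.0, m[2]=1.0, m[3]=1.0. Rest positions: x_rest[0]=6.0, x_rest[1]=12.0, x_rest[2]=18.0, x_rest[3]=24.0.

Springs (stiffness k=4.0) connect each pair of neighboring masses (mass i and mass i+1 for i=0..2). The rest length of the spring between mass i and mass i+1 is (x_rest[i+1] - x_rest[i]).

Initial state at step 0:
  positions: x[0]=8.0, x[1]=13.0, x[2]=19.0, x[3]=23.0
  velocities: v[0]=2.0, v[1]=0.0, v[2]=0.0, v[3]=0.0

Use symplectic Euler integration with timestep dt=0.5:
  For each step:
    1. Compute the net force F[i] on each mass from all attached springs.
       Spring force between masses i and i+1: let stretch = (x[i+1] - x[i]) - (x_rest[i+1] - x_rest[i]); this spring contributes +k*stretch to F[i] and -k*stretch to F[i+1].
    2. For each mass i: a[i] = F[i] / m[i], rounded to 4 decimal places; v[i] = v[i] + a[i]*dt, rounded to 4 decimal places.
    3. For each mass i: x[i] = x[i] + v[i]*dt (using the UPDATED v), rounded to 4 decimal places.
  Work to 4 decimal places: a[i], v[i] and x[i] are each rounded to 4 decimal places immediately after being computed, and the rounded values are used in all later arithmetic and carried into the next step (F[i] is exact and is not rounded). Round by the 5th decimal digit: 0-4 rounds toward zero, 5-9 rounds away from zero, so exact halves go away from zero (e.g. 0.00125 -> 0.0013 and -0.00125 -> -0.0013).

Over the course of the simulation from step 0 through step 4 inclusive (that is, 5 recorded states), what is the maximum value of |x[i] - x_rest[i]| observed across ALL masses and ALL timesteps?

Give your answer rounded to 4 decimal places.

Step 0: x=[8.0000 13.0000 19.0000 23.0000] v=[2.0000 0.0000 0.0000 0.0000]
Step 1: x=[8.0000 14.0000 17.0000 25.0000] v=[0.0000 2.0000 -4.0000 4.0000]
Step 2: x=[8.0000 12.0000 20.0000 25.0000] v=[0.0000 -4.0000 6.0000 0.0000]
Step 3: x=[6.0000 14.0000 20.0000 26.0000] v=[-4.0000 4.0000 0.0000 2.0000]
Step 4: x=[6.0000 14.0000 20.0000 27.0000] v=[0.0000 0.0000 0.0000 2.0000]
Max displacement = 3.0000

Answer: 3.0000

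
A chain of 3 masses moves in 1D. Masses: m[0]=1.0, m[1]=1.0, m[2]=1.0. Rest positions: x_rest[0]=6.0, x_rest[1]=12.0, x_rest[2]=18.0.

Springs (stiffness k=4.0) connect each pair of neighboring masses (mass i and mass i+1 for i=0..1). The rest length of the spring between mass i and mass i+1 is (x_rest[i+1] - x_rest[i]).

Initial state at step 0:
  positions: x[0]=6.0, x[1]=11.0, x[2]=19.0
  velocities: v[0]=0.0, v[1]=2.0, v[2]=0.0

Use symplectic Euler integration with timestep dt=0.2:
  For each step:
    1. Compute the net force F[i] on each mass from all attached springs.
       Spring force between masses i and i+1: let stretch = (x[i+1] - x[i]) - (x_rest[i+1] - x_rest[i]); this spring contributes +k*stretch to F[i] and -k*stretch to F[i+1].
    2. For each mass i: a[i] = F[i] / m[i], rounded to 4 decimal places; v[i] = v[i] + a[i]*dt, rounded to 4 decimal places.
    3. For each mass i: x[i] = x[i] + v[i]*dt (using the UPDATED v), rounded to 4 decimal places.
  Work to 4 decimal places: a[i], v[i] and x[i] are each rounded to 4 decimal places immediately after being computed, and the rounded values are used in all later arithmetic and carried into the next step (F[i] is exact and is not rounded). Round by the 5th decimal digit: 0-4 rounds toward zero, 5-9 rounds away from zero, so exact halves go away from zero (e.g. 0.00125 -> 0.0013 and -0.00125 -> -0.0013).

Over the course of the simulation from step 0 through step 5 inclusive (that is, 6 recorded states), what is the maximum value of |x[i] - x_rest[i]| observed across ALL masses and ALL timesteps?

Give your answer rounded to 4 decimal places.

Answer: 1.7242

Derivation:
Step 0: x=[6.0000 11.0000 19.0000] v=[0.0000 2.0000 0.0000]
Step 1: x=[5.8400 11.8800 18.6800] v=[-0.8000 4.4000 -1.6000]
Step 2: x=[5.6864 12.8816 18.2320] v=[-0.7680 5.0080 -2.2400]
Step 3: x=[5.7240 13.5880 17.8879] v=[0.1882 3.5322 -1.7203]
Step 4: x=[6.0599 13.7242 17.8159] v=[1.6794 0.6809 -0.3602]
Step 5: x=[6.6621 13.2888 18.0492] v=[3.0108 -2.1772 1.1664]
Max displacement = 1.7242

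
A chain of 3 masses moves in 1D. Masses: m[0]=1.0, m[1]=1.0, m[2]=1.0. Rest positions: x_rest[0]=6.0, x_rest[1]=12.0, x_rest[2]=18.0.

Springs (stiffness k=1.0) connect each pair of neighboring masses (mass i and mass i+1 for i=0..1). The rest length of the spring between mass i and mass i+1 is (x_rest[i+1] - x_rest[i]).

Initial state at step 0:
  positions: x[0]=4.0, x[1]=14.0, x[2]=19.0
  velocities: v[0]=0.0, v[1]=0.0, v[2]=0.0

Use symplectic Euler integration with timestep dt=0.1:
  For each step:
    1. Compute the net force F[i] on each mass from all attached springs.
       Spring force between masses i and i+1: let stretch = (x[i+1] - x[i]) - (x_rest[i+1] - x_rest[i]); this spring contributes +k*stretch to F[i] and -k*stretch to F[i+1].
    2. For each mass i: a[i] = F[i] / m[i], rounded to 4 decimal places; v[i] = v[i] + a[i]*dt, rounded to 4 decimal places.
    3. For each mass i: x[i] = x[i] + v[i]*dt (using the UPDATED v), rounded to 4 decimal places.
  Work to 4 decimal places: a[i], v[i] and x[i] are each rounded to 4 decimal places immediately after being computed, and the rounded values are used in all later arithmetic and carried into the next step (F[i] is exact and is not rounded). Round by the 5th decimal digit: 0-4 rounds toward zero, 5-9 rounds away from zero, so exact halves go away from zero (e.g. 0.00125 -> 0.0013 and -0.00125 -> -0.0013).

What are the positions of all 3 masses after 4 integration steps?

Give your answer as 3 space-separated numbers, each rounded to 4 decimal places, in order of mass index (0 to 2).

Answer: 4.3866 13.5222 19.0911

Derivation:
Step 0: x=[4.0000 14.0000 19.0000] v=[0.0000 0.0000 0.0000]
Step 1: x=[4.0400 13.9500 19.0100] v=[0.4000 -0.5000 0.1000]
Step 2: x=[4.1191 13.8515 19.0294] v=[0.7910 -0.9850 0.1940]
Step 3: x=[4.2355 13.7075 19.0570] v=[1.1642 -1.4405 0.2762]
Step 4: x=[4.3866 13.5222 19.0911] v=[1.5114 -1.8528 0.3413]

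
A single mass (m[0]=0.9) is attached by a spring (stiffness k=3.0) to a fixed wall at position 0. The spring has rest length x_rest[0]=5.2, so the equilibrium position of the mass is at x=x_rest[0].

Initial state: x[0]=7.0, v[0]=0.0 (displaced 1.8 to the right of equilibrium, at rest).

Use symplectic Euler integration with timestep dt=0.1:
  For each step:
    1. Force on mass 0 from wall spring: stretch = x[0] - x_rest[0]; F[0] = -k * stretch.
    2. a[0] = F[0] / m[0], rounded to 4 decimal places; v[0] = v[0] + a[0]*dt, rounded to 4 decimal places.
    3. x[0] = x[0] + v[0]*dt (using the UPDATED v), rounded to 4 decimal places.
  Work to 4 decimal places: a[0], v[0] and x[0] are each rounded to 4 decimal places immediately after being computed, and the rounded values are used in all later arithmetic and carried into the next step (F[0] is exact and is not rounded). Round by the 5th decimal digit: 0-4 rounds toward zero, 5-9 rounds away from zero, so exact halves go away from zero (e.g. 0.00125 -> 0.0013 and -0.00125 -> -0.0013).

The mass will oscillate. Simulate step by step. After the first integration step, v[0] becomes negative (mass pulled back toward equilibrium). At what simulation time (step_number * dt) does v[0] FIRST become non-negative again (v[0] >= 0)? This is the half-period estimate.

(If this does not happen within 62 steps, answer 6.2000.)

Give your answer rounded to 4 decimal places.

Step 0: x=[7.0000] v=[0.0000]
Step 1: x=[6.9400] v=[-0.6000]
Step 2: x=[6.8220] v=[-1.1800]
Step 3: x=[6.6499] v=[-1.7207]
Step 4: x=[6.4295] v=[-2.2040]
Step 5: x=[6.1681] v=[-2.6138]
Step 6: x=[5.8745] v=[-2.9365]
Step 7: x=[5.5584] v=[-3.1613]
Step 8: x=[5.2303] v=[-3.2808]
Step 9: x=[4.9012] v=[-3.2909]
Step 10: x=[4.5821] v=[-3.1913]
Step 11: x=[4.2836] v=[-2.9853]
Step 12: x=[4.0156] v=[-2.6798]
Step 13: x=[3.7871] v=[-2.2850]
Step 14: x=[3.6057] v=[-1.8140]
Step 15: x=[3.4774] v=[-1.2826]
Step 16: x=[3.4066] v=[-0.7084]
Step 17: x=[3.3955] v=[-0.1106]
Step 18: x=[3.4446] v=[0.4909]
First v>=0 after going negative at step 18, time=1.8000

Answer: 1.8000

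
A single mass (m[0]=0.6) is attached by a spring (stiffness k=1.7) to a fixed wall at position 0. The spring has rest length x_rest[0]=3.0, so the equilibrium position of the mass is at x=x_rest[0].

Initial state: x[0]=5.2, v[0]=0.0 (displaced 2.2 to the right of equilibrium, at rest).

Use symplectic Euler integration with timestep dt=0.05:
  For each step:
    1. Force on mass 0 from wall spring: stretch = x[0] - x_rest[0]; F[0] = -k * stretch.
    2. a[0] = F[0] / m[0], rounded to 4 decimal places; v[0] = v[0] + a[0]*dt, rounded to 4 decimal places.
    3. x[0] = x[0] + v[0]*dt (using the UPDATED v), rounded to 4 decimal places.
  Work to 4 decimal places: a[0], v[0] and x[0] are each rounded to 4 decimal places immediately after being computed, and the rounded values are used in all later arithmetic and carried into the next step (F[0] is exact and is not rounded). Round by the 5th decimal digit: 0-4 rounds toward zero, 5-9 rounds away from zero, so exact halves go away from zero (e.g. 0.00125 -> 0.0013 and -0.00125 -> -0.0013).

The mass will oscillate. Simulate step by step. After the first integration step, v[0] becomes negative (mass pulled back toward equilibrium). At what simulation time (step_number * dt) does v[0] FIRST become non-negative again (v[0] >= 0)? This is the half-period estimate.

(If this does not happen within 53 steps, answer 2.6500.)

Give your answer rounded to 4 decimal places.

Step 0: x=[5.2000] v=[0.0000]
Step 1: x=[5.1844] v=[-0.3117]
Step 2: x=[5.1533] v=[-0.6212]
Step 3: x=[5.1070] v=[-0.9263]
Step 4: x=[5.0458] v=[-1.2248]
Step 5: x=[4.9701] v=[-1.5146]
Step 6: x=[4.8804] v=[-1.7937]
Step 7: x=[4.7774] v=[-2.0601]
Step 8: x=[4.6618] v=[-2.3119]
Step 9: x=[4.5344] v=[-2.5473]
Step 10: x=[4.3962] v=[-2.7647]
Step 11: x=[4.2481] v=[-2.9625]
Step 12: x=[4.0911] v=[-3.1393]
Step 13: x=[3.9264] v=[-3.2939]
Step 14: x=[3.7551] v=[-3.4251]
Step 15: x=[3.5785] v=[-3.5321]
Step 16: x=[3.3978] v=[-3.6141]
Step 17: x=[3.2143] v=[-3.6705]
Step 18: x=[3.0293] v=[-3.7009]
Step 19: x=[2.8440] v=[-3.7051]
Step 20: x=[2.6599] v=[-3.6830]
Step 21: x=[2.4782] v=[-3.6348]
Step 22: x=[2.3002] v=[-3.5609]
Step 23: x=[2.1271] v=[-3.4618]
Step 24: x=[1.9602] v=[-3.3381]
Step 25: x=[1.8007] v=[-3.1908]
Step 26: x=[1.6497] v=[-3.0209]
Step 27: x=[1.5082] v=[-2.8296]
Step 28: x=[1.3773] v=[-2.6183]
Step 29: x=[1.2579] v=[-2.3884]
Step 30: x=[1.1508] v=[-2.1416]
Step 31: x=[1.0568] v=[-1.8796]
Step 32: x=[0.9766] v=[-1.6043]
Step 33: x=[0.9107] v=[-1.3177]
Step 34: x=[0.8596] v=[-1.0217]
Step 35: x=[0.8237] v=[-0.7185]
Step 36: x=[0.8032] v=[-0.4102]
Step 37: x=[0.7983] v=[-0.0990]
Step 38: x=[0.8089] v=[0.2129]
First v>=0 after going negative at step 38, time=1.9000

Answer: 1.9000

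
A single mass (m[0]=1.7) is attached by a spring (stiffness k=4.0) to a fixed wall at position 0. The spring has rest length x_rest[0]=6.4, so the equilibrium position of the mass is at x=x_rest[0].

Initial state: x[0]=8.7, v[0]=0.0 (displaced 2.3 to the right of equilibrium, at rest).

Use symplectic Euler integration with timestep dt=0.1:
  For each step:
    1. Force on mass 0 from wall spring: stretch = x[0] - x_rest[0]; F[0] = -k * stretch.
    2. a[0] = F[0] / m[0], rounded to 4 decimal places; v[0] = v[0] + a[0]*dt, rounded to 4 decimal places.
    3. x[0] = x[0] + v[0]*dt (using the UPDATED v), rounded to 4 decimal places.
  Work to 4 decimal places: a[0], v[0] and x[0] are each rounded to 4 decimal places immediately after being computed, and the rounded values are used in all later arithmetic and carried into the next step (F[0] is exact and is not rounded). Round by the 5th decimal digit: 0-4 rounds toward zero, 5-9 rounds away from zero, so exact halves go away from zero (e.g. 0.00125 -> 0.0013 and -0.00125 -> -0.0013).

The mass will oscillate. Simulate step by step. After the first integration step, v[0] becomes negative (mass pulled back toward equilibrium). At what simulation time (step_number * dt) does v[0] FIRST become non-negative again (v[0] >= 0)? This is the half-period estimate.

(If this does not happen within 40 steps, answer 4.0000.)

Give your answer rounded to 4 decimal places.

Answer: 2.1000

Derivation:
Step 0: x=[8.7000] v=[0.0000]
Step 1: x=[8.6459] v=[-0.5412]
Step 2: x=[8.5389] v=[-1.0697]
Step 3: x=[8.3816] v=[-1.5730]
Step 4: x=[8.1777] v=[-2.0393]
Step 5: x=[7.9319] v=[-2.4576]
Step 6: x=[7.6501] v=[-2.8181]
Step 7: x=[7.3389] v=[-3.1122]
Step 8: x=[7.0056] v=[-3.3331]
Step 9: x=[6.6580] v=[-3.4756]
Step 10: x=[6.3044] v=[-3.5363]
Step 11: x=[5.9530] v=[-3.5138]
Step 12: x=[5.6121] v=[-3.4086]
Step 13: x=[5.2898] v=[-3.2232]
Step 14: x=[4.9936] v=[-2.9620]
Step 15: x=[4.7305] v=[-2.6311]
Step 16: x=[4.5067] v=[-2.2383]
Step 17: x=[4.3274] v=[-1.7928]
Step 18: x=[4.1969] v=[-1.3051]
Step 19: x=[4.1182] v=[-0.7867]
Step 20: x=[4.0932] v=[-0.2498]
Step 21: x=[4.1225] v=[0.2930]
First v>=0 after going negative at step 21, time=2.1000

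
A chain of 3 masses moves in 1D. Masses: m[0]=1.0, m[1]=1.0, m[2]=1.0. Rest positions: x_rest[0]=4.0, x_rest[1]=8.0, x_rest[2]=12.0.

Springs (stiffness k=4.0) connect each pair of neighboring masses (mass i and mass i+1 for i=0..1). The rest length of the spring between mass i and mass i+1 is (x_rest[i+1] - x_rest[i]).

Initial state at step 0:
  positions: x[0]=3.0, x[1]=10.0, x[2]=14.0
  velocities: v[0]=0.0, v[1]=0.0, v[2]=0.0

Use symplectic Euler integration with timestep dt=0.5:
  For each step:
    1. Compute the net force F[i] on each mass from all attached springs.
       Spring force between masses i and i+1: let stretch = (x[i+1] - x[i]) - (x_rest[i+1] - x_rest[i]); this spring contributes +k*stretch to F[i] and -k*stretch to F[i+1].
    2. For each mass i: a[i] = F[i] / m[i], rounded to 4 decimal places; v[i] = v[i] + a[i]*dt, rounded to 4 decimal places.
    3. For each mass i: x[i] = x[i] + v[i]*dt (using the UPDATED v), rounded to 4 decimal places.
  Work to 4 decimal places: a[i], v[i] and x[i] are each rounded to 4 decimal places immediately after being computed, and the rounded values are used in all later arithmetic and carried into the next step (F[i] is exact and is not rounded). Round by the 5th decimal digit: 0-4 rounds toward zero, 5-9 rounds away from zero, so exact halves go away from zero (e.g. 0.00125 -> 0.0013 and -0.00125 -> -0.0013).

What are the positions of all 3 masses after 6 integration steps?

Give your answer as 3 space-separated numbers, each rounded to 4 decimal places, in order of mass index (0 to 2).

Step 0: x=[3.0000 10.0000 14.0000] v=[0.0000 0.0000 0.0000]
Step 1: x=[6.0000 7.0000 14.0000] v=[6.0000 -6.0000 0.0000]
Step 2: x=[6.0000 10.0000 11.0000] v=[0.0000 6.0000 -6.0000]
Step 3: x=[6.0000 10.0000 11.0000] v=[0.0000 0.0000 0.0000]
Step 4: x=[6.0000 7.0000 14.0000] v=[0.0000 -6.0000 6.0000]
Step 5: x=[3.0000 10.0000 14.0000] v=[-6.0000 6.0000 0.0000]
Step 6: x=[3.0000 10.0000 14.0000] v=[0.0000 0.0000 0.0000]

Answer: 3.0000 10.0000 14.0000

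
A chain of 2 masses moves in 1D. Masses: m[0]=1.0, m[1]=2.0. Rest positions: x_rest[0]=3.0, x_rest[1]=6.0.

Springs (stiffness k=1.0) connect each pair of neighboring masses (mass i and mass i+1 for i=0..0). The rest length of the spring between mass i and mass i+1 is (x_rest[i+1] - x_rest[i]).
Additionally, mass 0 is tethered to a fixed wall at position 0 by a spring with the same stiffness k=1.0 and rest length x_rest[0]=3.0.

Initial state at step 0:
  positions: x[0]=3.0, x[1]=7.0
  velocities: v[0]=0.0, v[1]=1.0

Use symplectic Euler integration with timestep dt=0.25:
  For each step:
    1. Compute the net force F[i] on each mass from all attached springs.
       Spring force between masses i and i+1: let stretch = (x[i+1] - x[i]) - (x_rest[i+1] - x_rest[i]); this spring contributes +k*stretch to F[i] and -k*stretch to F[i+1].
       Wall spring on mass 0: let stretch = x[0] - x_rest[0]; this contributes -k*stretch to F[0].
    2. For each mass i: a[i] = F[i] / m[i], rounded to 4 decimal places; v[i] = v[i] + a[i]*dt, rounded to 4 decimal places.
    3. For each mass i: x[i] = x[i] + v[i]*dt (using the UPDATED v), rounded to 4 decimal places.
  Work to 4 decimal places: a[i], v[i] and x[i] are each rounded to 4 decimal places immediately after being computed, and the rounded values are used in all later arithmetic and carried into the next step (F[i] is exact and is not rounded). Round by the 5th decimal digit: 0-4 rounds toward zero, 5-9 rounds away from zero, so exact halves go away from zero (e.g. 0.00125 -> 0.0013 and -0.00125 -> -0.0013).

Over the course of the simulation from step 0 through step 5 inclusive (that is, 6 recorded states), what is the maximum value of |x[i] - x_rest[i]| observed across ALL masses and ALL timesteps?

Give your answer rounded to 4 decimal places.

Answer: 1.7317

Derivation:
Step 0: x=[3.0000 7.0000] v=[0.0000 1.0000]
Step 1: x=[3.0625 7.2188] v=[0.2500 0.8750]
Step 2: x=[3.1934 7.4014] v=[0.5235 0.7305]
Step 3: x=[3.3877 7.5463] v=[0.7772 0.5795]
Step 4: x=[3.6302 7.6550] v=[0.9699 0.4347]
Step 5: x=[3.8974 7.7317] v=[1.0686 0.3066]
Max displacement = 1.7317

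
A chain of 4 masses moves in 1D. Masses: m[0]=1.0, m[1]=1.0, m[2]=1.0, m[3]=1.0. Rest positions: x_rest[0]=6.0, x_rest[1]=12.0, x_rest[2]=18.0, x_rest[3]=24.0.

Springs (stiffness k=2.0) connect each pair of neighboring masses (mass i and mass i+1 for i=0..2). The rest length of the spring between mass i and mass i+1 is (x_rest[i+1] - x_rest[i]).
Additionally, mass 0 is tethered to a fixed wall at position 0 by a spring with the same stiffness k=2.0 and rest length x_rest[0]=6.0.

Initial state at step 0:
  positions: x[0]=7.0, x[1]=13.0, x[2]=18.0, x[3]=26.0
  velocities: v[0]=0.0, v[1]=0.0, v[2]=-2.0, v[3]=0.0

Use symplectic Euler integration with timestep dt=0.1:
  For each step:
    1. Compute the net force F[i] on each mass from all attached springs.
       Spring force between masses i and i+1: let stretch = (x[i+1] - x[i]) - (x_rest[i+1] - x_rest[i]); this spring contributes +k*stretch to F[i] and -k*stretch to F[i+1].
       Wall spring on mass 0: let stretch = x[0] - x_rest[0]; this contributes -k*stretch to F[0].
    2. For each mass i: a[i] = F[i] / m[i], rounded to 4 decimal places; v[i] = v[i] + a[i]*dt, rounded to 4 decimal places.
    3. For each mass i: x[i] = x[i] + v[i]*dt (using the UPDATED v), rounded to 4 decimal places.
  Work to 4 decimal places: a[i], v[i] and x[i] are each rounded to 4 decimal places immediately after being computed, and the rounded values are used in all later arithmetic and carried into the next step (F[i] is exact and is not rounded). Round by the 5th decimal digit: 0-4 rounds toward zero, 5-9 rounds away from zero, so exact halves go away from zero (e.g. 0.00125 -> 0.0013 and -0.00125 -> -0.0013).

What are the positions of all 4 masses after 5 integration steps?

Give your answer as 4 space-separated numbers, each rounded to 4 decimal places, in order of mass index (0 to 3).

Step 0: x=[7.0000 13.0000 18.0000 26.0000] v=[0.0000 0.0000 -2.0000 0.0000]
Step 1: x=[6.9800 12.9800 17.8600 25.9600] v=[-0.2000 -0.2000 -1.4000 -0.4000]
Step 2: x=[6.9404 12.9376 17.7844 25.8780] v=[-0.3960 -0.4240 -0.7560 -0.8200]
Step 3: x=[6.8819 12.8722 17.7737 25.7541] v=[-0.5846 -0.6541 -0.1066 -1.2387]
Step 4: x=[6.8056 12.7850 17.8246 25.5906] v=[-0.7629 -0.8719 0.5092 -1.6348]
Step 5: x=[6.7128 12.6790 17.9301 25.3918] v=[-0.9281 -1.0599 1.0545 -1.9880]

Answer: 6.7128 12.6790 17.9301 25.3918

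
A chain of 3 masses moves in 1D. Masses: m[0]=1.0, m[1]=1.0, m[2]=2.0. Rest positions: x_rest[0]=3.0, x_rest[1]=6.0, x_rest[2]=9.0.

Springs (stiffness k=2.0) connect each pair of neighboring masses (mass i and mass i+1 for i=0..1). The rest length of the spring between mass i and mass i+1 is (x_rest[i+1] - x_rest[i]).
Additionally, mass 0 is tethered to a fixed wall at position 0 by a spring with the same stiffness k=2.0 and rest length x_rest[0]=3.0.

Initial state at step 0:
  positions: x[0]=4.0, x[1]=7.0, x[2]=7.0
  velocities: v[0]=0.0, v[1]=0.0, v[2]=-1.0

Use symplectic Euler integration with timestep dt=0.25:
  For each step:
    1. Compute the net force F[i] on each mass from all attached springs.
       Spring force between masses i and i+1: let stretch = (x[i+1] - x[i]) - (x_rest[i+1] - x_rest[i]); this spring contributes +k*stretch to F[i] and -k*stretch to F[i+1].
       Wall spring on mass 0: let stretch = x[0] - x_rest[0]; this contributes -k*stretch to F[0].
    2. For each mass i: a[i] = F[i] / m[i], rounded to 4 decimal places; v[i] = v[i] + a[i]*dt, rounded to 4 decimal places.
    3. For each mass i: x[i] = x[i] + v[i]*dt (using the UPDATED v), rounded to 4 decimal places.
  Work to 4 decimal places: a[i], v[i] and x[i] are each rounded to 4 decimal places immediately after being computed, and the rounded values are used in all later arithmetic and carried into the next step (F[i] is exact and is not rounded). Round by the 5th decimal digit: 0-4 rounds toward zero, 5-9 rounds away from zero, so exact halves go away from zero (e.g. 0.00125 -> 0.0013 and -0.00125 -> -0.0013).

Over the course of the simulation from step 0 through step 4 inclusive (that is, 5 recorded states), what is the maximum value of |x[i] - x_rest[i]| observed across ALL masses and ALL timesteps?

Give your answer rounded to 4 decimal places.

Step 0: x=[4.0000 7.0000 7.0000] v=[0.0000 0.0000 -1.0000]
Step 1: x=[3.8750 6.6250 6.9375] v=[-0.5000 -1.5000 -0.2500]
Step 2: x=[3.6094 5.9453 7.0430] v=[-1.0625 -2.7188 0.4219]
Step 3: x=[3.1846 5.1108 7.2674] v=[-1.6993 -3.3379 0.8975]
Step 4: x=[2.6025 4.3051 7.5445] v=[-2.3285 -3.2227 1.1084]
Max displacement = 2.0625

Answer: 2.0625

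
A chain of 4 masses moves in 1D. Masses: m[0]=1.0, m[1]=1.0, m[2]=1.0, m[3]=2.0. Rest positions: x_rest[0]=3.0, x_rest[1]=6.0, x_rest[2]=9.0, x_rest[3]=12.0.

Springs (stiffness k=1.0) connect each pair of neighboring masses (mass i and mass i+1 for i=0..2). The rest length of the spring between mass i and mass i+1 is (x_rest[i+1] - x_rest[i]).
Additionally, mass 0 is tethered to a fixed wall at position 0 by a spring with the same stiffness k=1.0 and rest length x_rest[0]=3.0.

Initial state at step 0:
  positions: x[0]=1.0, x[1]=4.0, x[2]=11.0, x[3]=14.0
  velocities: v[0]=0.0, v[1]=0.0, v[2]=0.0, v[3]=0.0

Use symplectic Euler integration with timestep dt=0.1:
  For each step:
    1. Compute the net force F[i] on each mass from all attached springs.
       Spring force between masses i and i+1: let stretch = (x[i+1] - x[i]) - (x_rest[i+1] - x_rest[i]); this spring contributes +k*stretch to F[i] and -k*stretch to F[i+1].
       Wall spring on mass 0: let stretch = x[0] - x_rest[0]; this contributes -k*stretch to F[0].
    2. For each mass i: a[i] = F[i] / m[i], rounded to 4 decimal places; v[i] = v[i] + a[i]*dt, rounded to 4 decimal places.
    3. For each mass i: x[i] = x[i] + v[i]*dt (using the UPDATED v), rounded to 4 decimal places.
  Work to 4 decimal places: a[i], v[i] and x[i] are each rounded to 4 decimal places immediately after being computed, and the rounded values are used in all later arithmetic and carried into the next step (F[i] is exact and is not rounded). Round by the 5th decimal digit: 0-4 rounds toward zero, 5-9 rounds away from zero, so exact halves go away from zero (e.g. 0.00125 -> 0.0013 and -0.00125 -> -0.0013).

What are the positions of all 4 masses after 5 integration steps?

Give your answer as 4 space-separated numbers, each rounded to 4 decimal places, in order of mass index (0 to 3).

Step 0: x=[1.0000 4.0000 11.0000 14.0000] v=[0.0000 0.0000 0.0000 0.0000]
Step 1: x=[1.0200 4.0400 10.9600 14.0000] v=[0.2000 0.4000 -0.4000 0.0000]
Step 2: x=[1.0600 4.1190 10.8812 13.9998] v=[0.4000 0.7900 -0.7880 -0.0020]
Step 3: x=[1.1200 4.2350 10.7660 13.9990] v=[0.5999 1.1603 -1.1524 -0.0079]
Step 4: x=[1.1999 4.3852 10.6178 13.9970] v=[0.7994 1.5019 -1.4822 -0.0196]
Step 5: x=[1.2997 4.5659 10.4411 13.9931] v=[0.9979 1.8066 -1.7675 -0.0386]

Answer: 1.2997 4.5659 10.4411 13.9931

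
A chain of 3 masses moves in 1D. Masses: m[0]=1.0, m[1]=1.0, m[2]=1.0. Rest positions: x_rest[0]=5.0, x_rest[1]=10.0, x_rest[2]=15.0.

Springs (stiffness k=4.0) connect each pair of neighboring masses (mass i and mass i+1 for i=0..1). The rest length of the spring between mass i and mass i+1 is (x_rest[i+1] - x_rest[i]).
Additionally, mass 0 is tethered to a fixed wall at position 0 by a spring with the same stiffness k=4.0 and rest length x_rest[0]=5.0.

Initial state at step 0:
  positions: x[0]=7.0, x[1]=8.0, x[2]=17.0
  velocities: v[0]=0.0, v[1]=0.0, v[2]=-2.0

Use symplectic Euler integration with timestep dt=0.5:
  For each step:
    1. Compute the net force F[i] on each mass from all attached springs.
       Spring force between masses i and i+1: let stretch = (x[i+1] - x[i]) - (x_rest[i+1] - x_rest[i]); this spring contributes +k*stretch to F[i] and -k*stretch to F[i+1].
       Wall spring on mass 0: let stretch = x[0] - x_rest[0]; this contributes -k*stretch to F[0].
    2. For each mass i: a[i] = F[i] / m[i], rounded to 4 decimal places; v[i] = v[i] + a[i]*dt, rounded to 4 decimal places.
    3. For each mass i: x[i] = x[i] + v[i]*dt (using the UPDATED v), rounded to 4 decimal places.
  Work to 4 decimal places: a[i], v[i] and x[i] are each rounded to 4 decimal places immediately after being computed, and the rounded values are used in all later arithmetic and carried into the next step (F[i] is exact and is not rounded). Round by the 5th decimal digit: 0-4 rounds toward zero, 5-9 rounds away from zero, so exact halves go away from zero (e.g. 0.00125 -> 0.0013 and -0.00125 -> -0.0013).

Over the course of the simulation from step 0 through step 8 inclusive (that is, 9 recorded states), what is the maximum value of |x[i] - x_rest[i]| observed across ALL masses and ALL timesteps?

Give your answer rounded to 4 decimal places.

Step 0: x=[7.0000 8.0000 17.0000] v=[0.0000 0.0000 -2.0000]
Step 1: x=[1.0000 16.0000 12.0000] v=[-12.0000 16.0000 -10.0000]
Step 2: x=[9.0000 5.0000 16.0000] v=[16.0000 -22.0000 8.0000]
Step 3: x=[4.0000 9.0000 14.0000] v=[-10.0000 8.0000 -4.0000]
Step 4: x=[0.0000 13.0000 12.0000] v=[-8.0000 8.0000 -4.0000]
Step 5: x=[9.0000 3.0000 16.0000] v=[18.0000 -20.0000 8.0000]
Step 6: x=[3.0000 12.0000 12.0000] v=[-12.0000 18.0000 -8.0000]
Step 7: x=[3.0000 12.0000 13.0000] v=[0.0000 0.0000 2.0000]
Step 8: x=[9.0000 4.0000 18.0000] v=[12.0000 -16.0000 10.0000]
Max displacement = 7.0000

Answer: 7.0000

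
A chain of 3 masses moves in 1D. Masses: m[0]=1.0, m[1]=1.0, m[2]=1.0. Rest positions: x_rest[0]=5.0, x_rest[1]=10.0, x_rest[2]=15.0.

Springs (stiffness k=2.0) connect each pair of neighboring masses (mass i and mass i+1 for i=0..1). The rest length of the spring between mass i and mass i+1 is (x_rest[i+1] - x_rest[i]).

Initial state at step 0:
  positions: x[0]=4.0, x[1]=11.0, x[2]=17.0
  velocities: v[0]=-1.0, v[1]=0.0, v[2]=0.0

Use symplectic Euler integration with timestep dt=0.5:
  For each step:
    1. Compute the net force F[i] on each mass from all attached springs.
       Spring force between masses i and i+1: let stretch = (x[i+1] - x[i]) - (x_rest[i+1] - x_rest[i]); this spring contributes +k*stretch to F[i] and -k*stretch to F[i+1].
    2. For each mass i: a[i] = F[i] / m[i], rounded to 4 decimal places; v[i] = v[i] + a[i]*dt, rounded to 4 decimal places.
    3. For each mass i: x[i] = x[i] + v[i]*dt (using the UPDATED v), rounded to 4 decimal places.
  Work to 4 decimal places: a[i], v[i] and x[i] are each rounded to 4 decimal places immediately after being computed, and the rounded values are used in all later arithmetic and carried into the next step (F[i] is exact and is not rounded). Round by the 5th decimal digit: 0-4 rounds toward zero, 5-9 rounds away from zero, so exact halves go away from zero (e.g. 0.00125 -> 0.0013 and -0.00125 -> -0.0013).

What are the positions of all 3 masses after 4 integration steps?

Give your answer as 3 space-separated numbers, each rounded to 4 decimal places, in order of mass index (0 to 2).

Answer: 6.3750 10.2500 13.3750

Derivation:
Step 0: x=[4.0000 11.0000 17.0000] v=[-1.0000 0.0000 0.0000]
Step 1: x=[4.5000 10.5000 16.5000] v=[1.0000 -1.0000 -1.0000]
Step 2: x=[5.5000 10.0000 15.5000] v=[2.0000 -1.0000 -2.0000]
Step 3: x=[6.2500 10.0000 14.2500] v=[1.5000 0.0000 -2.5000]
Step 4: x=[6.3750 10.2500 13.3750] v=[0.2500 0.5000 -1.7500]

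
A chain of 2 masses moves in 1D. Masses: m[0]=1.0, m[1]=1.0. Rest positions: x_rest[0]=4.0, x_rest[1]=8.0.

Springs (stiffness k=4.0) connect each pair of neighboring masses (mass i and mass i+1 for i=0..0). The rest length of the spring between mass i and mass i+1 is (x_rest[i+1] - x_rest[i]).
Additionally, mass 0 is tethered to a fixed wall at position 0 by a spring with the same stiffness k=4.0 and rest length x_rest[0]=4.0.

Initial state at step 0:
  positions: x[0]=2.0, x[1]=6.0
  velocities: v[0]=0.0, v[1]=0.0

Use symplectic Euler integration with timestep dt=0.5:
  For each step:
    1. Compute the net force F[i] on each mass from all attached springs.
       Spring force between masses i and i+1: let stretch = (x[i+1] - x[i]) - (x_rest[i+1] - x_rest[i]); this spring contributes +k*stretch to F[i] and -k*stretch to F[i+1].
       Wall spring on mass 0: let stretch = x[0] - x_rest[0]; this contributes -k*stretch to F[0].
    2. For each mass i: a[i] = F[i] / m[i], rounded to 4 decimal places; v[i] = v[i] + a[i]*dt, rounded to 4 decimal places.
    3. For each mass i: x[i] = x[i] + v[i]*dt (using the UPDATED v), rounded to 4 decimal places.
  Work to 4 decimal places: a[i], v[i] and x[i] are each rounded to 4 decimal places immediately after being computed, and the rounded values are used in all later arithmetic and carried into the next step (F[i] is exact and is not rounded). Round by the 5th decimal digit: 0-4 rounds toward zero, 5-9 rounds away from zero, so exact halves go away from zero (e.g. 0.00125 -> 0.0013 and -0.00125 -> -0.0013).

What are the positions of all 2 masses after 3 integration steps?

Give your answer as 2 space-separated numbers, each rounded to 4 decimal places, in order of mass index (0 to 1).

Step 0: x=[2.0000 6.0000] v=[0.0000 0.0000]
Step 1: x=[4.0000 6.0000] v=[4.0000 0.0000]
Step 2: x=[4.0000 8.0000] v=[0.0000 4.0000]
Step 3: x=[4.0000 10.0000] v=[0.0000 4.0000]

Answer: 4.0000 10.0000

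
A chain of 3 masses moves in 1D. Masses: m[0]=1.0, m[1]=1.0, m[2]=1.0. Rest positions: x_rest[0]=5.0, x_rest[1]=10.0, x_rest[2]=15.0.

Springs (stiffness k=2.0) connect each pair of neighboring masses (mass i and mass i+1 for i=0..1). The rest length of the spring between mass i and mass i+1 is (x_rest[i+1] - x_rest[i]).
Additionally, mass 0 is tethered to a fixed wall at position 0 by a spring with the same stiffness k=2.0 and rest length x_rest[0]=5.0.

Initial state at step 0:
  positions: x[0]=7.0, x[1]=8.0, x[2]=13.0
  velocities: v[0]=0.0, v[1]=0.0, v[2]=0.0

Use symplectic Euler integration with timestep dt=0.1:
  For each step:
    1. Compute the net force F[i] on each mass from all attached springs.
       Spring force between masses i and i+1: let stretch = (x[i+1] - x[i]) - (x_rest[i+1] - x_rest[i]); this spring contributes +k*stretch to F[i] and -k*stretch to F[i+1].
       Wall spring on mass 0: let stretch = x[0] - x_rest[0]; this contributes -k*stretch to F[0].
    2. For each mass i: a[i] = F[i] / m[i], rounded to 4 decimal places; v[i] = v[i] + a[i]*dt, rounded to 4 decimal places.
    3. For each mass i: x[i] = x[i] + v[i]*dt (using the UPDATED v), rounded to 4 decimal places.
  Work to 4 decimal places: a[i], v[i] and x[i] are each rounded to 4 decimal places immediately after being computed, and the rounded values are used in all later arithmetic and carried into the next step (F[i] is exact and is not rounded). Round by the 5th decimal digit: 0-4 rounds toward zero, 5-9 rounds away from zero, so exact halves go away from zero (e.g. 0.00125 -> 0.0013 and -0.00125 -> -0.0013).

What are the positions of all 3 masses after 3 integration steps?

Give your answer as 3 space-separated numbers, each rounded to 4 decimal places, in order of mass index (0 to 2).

Step 0: x=[7.0000 8.0000 13.0000] v=[0.0000 0.0000 0.0000]
Step 1: x=[6.8800 8.0800 13.0000] v=[-1.2000 0.8000 0.0000]
Step 2: x=[6.6464 8.2344 13.0016] v=[-2.3360 1.5440 0.0160]
Step 3: x=[6.3116 8.4524 13.0079] v=[-3.3477 2.1798 0.0626]

Answer: 6.3116 8.4524 13.0079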